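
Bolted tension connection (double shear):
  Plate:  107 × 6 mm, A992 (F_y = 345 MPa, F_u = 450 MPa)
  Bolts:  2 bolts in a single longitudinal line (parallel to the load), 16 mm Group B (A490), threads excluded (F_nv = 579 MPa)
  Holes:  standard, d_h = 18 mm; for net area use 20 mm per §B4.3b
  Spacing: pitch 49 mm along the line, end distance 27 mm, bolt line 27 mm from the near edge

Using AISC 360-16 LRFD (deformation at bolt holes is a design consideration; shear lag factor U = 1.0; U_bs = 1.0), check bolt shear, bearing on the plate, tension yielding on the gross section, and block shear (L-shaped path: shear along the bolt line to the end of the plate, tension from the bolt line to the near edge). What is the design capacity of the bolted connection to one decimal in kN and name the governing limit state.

90.3 kN (block shear governs)

Bolt shear: A_b = π(16)²/4 = 201.06 mm². φR_n = 0.75 × 579 × 201.06 × 2 × 2 = 349.2 kN.
Bearing (6 mm plate, F_u = 450 MPa): end bolts L_c = 27 − 18/2 = 18, R_n = min(1.2×18×6×450, 2.4×16×6×450) = 58.32 kN/bolt; interior L_c = 49 − 18 = 31, R_n = 100.44 kN/bolt. φR_n = 0.75 × (1×58.32 + 1×100.44) = 119.1 kN.
Tension yield (gross): A_g = 107×6 = 642 mm². φR_n = 0.90 × 345 × 642 = 199.3 kN.
Block shear: shear path 1×[27+1×49] = 1×76 mm, A_gv = 456, A_nv = 1×(76 − 1.5×20)×6 = 276 mm²; tension to near edge: (27 − 0.5×20)×6 = 102 mm². R_n = min(0.6×450×276, 0.6×345×456) + 1.0×450×102 = min(74.52, 94.392) + 45.9 = 120.42 kN. φR_n = 0.75 × 120.42 = 90.3 kN.
Governing: min(349.2, 119.1, 199.3, 90.3) = 90.3 kN → block shear.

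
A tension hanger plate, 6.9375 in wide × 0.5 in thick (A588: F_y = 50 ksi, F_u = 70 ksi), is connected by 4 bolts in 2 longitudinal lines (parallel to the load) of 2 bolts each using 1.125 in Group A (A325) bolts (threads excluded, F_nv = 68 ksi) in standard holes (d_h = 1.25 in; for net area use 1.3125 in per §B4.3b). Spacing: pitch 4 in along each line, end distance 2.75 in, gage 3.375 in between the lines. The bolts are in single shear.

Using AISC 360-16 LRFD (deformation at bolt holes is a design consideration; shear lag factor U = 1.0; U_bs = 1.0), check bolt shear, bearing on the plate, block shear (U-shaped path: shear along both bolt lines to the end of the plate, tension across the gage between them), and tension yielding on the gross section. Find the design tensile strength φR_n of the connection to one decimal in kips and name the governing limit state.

156.1 kips (gross-section yield governs)

Bolt shear: A_b = π(1.125)²/4 = 0.99402 in². φR_n = 0.75 × 68 × 0.99402 × 4 × 1 = 202.8 kips.
Bearing (0.5 in plate, F_u = 70 ksi): end bolts L_c = 2.75 − 1.25/2 = 2.125, R_n = min(1.2×2.125×0.5×70, 2.4×1.125×0.5×70) = 89.25 kips/bolt; interior L_c = 4 − 1.25 = 2.75, R_n = 94.5 kips/bolt. φR_n = 0.75 × (2×89.25 + 2×94.5) = 275.6 kips.
Block shear: shear path 2×[2.75+1×4] = 2×6.75 in, A_gv = 6.75, A_nv = 2×(6.75 − 1.5×1.3125)×0.5 = 4.7813 in²; tension across gage: (3.375 − 1×1.3125)×0.5 = 1.0313 in². R_n = min(0.6×70×4.7813, 0.6×50×6.75) + 1.0×70×1.0313 = min(200.81, 202.5) + 72.191 = 273 kips. φR_n = 0.75 × 273 = 204.8 kips.
Tension yield (gross): A_g = 6.9375×0.5 = 3.4688 in². φR_n = 0.90 × 50 × 3.4688 = 156.1 kips.
Governing: min(202.8, 275.6, 204.8, 156.1) = 156.1 kips → gross-section yield.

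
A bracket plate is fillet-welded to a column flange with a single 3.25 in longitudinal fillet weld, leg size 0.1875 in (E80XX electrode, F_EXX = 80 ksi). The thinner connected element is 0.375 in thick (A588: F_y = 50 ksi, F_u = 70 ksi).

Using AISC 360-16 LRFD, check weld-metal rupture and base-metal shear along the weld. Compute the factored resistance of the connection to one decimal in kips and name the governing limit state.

15.5 kips (weld metal governs)

Weld metal: throat = 0.707×0.1875 = 0.13256 in, L = 3.25 in. φR_n = 0.75 × 0.6 × 80 × 0.13256 × 3.25 = 15.5 kips.
Base metal shear (0.375 in plate): yield φR_n = 1.0×0.6×50×0.375×3.25 = 36.6 kips; rupture φR_n = 0.75×0.6×70×0.375×3.25 = 38.4 kips; take 36.6 kips (yield).
Governing: min(15.5, 36.6) = 15.5 kips → weld metal.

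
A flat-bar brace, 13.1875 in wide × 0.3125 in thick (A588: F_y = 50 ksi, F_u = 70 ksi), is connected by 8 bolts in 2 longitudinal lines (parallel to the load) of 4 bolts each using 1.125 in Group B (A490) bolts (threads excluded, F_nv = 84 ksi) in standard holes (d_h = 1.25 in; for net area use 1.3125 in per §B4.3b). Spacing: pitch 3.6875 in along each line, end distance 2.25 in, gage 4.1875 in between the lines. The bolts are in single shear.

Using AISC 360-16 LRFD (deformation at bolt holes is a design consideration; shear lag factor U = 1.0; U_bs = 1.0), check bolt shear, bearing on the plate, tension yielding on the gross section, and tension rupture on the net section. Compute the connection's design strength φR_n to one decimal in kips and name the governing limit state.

173.3 kips (net-section rupture governs)

Bolt shear: A_b = π(1.125)²/4 = 0.99402 in². φR_n = 0.75 × 84 × 0.99402 × 8 × 1 = 501.0 kips.
Bearing (0.3125 in plate, F_u = 70 ksi): end bolts L_c = 2.25 − 1.25/2 = 1.625, R_n = min(1.2×1.625×0.3125×70, 2.4×1.125×0.3125×70) = 42.656 kips/bolt; interior L_c = 3.6875 − 1.25 = 2.4375, R_n = 59.063 kips/bolt. φR_n = 0.75 × (2×42.656 + 6×59.063) = 329.8 kips.
Tension yield (gross): A_g = 13.1875×0.3125 = 4.1211 in². φR_n = 0.90 × 50 × 4.1211 = 185.4 kips.
Tension rupture (net): A_n = (13.1875 − 2×1.3125)×0.3125 = 3.3008 in² (U = 1.0, A_e = A_n). φR_n = 0.75 × 70 × 3.3008 = 173.3 kips.
Governing: min(501.0, 329.8, 185.4, 173.3) = 173.3 kips → net-section rupture.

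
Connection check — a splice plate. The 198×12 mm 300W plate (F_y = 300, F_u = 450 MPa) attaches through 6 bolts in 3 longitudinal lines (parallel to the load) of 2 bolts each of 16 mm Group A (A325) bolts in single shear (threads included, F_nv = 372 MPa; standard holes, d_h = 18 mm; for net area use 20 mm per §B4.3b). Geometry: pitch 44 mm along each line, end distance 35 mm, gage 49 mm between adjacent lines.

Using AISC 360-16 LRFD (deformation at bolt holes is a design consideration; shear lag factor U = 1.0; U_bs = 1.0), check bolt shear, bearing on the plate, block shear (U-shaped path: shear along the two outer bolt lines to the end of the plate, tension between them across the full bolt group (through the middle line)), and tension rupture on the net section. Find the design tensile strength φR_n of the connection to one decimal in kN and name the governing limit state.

336.6 kN (bolt shear governs)

Bolt shear: A_b = π(16)²/4 = 201.06 mm². φR_n = 0.75 × 372 × 201.06 × 6 × 1 = 336.6 kN.
Bearing (12 mm plate, F_u = 450 MPa): end bolts L_c = 35 − 18/2 = 26, R_n = min(1.2×26×12×450, 2.4×16×12×450) = 168.48 kN/bolt; interior L_c = 44 − 18 = 26, R_n = 168.48 kN/bolt. φR_n = 0.75 × (3×168.48 + 3×168.48) = 758.2 kN.
Block shear: shear path 2×[35+1×44] = 2×79 mm, A_gv = 1896, A_nv = 2×(79 − 1.5×20)×12 = 1176 mm²; tension across gage: (98 − 2×20)×12 = 696 mm². R_n = min(0.6×450×1176, 0.6×300×1896) + 1.0×450×696 = min(317.52, 341.28) + 313.2 = 630.72 kN. φR_n = 0.75 × 630.72 = 473.0 kN.
Tension rupture (net): A_n = (198 − 3×20)×12 = 1656 mm² (U = 1.0, A_e = A_n). φR_n = 0.75 × 450 × 1656 = 558.9 kN.
Governing: min(336.6, 758.2, 473.0, 558.9) = 336.6 kN → bolt shear.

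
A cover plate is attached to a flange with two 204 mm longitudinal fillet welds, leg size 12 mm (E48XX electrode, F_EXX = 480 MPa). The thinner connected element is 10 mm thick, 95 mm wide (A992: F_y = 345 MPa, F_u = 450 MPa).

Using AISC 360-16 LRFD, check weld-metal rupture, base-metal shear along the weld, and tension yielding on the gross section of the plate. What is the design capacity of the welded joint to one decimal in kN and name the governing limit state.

Weld metal: throat = 0.707×12 = 8.484 mm, L = 2×204 = 408 mm. φR_n = 0.75 × 0.6 × 480 × 8.484 × 408 = 747.7 kN.
Base metal shear (10 mm plate): yield φR_n = 1.0×0.6×345×10×408 = 844.6 kN; rupture φR_n = 0.75×0.6×450×10×408 = 826.2 kN; take 826.2 kN (rupture).
Tension yield (gross): A_g = 95×10 = 950 mm². φR_n = 0.90 × 345 × 950 = 295.0 kN.
Governing: min(747.7, 826.2, 295.0) = 295.0 kN → gross-section yield.

295.0 kN (gross-section yield governs)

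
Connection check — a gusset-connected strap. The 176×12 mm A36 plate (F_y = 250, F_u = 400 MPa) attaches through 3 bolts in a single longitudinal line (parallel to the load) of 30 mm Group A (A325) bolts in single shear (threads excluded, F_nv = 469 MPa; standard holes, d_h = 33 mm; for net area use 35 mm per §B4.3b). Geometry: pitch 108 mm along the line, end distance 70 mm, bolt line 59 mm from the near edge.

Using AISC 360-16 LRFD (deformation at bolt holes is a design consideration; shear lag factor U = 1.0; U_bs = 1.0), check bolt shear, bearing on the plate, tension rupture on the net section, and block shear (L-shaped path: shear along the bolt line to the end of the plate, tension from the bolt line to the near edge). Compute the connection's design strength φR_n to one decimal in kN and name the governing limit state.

507.6 kN (net-section rupture governs)

Bolt shear: A_b = π(30)²/4 = 706.86 mm². φR_n = 0.75 × 469 × 706.86 × 3 × 1 = 745.9 kN.
Bearing (12 mm plate, F_u = 400 MPa): end bolts L_c = 70 − 33/2 = 53.5, R_n = min(1.2×53.5×12×400, 2.4×30×12×400) = 308.16 kN/bolt; interior L_c = 108 − 33 = 75, R_n = 345.6 kN/bolt. φR_n = 0.75 × (1×308.16 + 2×345.6) = 749.5 kN.
Tension rupture (net): A_n = (176 − 1×35)×12 = 1692 mm² (U = 1.0, A_e = A_n). φR_n = 0.75 × 400 × 1692 = 507.6 kN.
Block shear: shear path 1×[70+2×108] = 1×286 mm, A_gv = 3432, A_nv = 1×(286 − 2.5×35)×12 = 2382 mm²; tension to near edge: (59 − 0.5×35)×12 = 498 mm². R_n = min(0.6×400×2382, 0.6×250×3432) + 1.0×400×498 = min(571.68, 514.8) + 199.2 = 714 kN. φR_n = 0.75 × 714 = 535.5 kN.
Governing: min(745.9, 749.5, 507.6, 535.5) = 507.6 kN → net-section rupture.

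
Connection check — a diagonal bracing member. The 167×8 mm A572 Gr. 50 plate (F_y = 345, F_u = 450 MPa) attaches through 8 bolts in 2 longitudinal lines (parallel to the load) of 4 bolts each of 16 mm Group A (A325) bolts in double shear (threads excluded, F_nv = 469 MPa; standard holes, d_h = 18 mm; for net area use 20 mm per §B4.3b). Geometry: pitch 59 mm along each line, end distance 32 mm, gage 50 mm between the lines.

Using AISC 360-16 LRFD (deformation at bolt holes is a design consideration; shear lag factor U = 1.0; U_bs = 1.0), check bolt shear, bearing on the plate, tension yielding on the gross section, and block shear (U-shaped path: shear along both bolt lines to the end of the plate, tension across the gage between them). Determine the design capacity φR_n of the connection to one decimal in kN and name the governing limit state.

414.8 kN (gross-section yield governs)

Bolt shear: A_b = π(16)²/4 = 201.06 mm². φR_n = 0.75 × 469 × 201.06 × 8 × 2 = 1131.6 kN.
Bearing (8 mm plate, F_u = 450 MPa): end bolts L_c = 32 − 18/2 = 23, R_n = min(1.2×23×8×450, 2.4×16×8×450) = 99.36 kN/bolt; interior L_c = 59 − 18 = 41, R_n = 138.24 kN/bolt. φR_n = 0.75 × (2×99.36 + 6×138.24) = 771.1 kN.
Tension yield (gross): A_g = 167×8 = 1336 mm². φR_n = 0.90 × 345 × 1336 = 414.8 kN.
Block shear: shear path 2×[32+3×59] = 2×209 mm, A_gv = 3344, A_nv = 2×(209 − 3.5×20)×8 = 2224 mm²; tension across gage: (50 − 1×20)×8 = 240 mm². R_n = min(0.6×450×2224, 0.6×345×3344) + 1.0×450×240 = min(600.48, 692.21) + 108 = 708.48 kN. φR_n = 0.75 × 708.48 = 531.4 kN.
Governing: min(1131.6, 771.1, 414.8, 531.4) = 414.8 kN → gross-section yield.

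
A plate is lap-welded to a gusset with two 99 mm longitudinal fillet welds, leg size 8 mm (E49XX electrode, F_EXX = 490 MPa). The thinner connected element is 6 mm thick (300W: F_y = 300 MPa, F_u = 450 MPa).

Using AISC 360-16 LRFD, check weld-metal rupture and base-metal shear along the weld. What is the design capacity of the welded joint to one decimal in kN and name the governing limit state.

Weld metal: throat = 0.707×8 = 5.656 mm, L = 2×99 = 198 mm. φR_n = 0.75 × 0.6 × 490 × 5.656 × 198 = 246.9 kN.
Base metal shear (6 mm plate): yield φR_n = 1.0×0.6×300×6×198 = 213.8 kN; rupture φR_n = 0.75×0.6×450×6×198 = 240.6 kN; take 213.8 kN (yield).
Governing: min(246.9, 213.8) = 213.8 kN → base-metal shear.

213.8 kN (base-metal shear governs)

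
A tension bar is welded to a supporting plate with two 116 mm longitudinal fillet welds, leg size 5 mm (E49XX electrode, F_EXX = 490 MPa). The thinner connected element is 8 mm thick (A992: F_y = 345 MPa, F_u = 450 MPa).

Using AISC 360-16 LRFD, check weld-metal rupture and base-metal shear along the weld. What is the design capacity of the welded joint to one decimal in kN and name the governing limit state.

180.8 kN (weld metal governs)

Weld metal: throat = 0.707×5 = 3.535 mm, L = 2×116 = 232 mm. φR_n = 0.75 × 0.6 × 490 × 3.535 × 232 = 180.8 kN.
Base metal shear (8 mm plate): yield φR_n = 1.0×0.6×345×8×232 = 384.2 kN; rupture φR_n = 0.75×0.6×450×8×232 = 375.8 kN; take 375.8 kN (rupture).
Governing: min(180.8, 375.8) = 180.8 kN → weld metal.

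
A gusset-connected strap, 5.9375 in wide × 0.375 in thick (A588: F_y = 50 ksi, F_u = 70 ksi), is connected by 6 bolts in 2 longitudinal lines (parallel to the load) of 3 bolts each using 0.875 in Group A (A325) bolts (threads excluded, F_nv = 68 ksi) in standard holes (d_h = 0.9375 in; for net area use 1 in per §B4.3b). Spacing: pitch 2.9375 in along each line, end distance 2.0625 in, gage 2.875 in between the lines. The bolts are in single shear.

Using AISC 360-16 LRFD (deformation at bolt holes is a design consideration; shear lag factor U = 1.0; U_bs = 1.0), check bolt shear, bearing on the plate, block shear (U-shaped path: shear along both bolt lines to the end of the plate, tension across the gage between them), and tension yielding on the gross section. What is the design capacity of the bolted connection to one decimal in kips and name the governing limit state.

Bolt shear: A_b = π(0.875)²/4 = 0.60132 in². φR_n = 0.75 × 68 × 0.60132 × 6 × 1 = 184.0 kips.
Bearing (0.375 in plate, F_u = 70 ksi): end bolts L_c = 2.0625 − 0.9375/2 = 1.59375, R_n = min(1.2×1.59375×0.375×70, 2.4×0.875×0.375×70) = 50.203 kips/bolt; interior L_c = 2.9375 − 0.9375 = 2, R_n = 55.125 kips/bolt. φR_n = 0.75 × (2×50.203 + 4×55.125) = 240.7 kips.
Block shear: shear path 2×[2.0625+2×2.9375] = 2×7.9375 in, A_gv = 5.9531, A_nv = 2×(7.9375 − 2.5×1)×0.375 = 4.0781 in²; tension across gage: (2.875 − 1×1)×0.375 = 0.70313 in². R_n = min(0.6×70×4.0781, 0.6×50×5.9531) + 1.0×70×0.70313 = min(171.28, 178.59) + 49.219 = 220.5 kips. φR_n = 0.75 × 220.5 = 165.4 kips.
Tension yield (gross): A_g = 5.9375×0.375 = 2.2266 in². φR_n = 0.90 × 50 × 2.2266 = 100.2 kips.
Governing: min(184.0, 240.7, 165.4, 100.2) = 100.2 kips → gross-section yield.

100.2 kips (gross-section yield governs)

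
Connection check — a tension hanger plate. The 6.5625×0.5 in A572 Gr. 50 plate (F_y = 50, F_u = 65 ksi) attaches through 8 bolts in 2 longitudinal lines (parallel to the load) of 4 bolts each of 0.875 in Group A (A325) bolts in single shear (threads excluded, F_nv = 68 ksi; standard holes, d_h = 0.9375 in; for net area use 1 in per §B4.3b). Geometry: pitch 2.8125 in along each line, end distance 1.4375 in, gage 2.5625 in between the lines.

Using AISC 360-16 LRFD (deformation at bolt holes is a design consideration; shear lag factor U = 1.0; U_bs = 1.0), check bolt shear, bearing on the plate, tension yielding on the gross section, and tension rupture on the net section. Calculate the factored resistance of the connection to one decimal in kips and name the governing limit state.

111.2 kips (net-section rupture governs)

Bolt shear: A_b = π(0.875)²/4 = 0.60132 in². φR_n = 0.75 × 68 × 0.60132 × 8 × 1 = 245.3 kips.
Bearing (0.5 in plate, F_u = 65 ksi): end bolts L_c = 1.4375 − 0.9375/2 = 0.96875, R_n = min(1.2×0.96875×0.5×65, 2.4×0.875×0.5×65) = 37.781 kips/bolt; interior L_c = 2.8125 − 0.9375 = 1.875, R_n = 68.25 kips/bolt. φR_n = 0.75 × (2×37.781 + 6×68.25) = 363.8 kips.
Tension yield (gross): A_g = 6.5625×0.5 = 3.2813 in². φR_n = 0.90 × 50 × 3.2813 = 147.7 kips.
Tension rupture (net): A_n = (6.5625 − 2×1)×0.5 = 2.2813 in² (U = 1.0, A_e = A_n). φR_n = 0.75 × 65 × 2.2813 = 111.2 kips.
Governing: min(245.3, 363.8, 147.7, 111.2) = 111.2 kips → net-section rupture.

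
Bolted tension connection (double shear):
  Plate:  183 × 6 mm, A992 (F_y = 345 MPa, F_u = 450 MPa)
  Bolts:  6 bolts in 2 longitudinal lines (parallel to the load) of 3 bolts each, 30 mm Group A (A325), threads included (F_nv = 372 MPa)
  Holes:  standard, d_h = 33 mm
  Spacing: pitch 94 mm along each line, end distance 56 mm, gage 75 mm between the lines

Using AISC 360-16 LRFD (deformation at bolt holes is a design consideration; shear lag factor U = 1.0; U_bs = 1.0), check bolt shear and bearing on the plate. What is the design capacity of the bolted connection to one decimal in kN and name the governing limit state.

775.2 kN (bearing governs)

Bolt shear: A_b = π(30)²/4 = 706.86 mm². φR_n = 0.75 × 372 × 706.86 × 6 × 2 = 2366.6 kN.
Bearing (6 mm plate, F_u = 450 MPa): end bolts L_c = 56 − 33/2 = 39.5, R_n = min(1.2×39.5×6×450, 2.4×30×6×450) = 127.98 kN/bolt; interior L_c = 94 − 33 = 61, R_n = 194.4 kN/bolt. φR_n = 0.75 × (2×127.98 + 4×194.4) = 775.2 kN.
Governing: min(2366.6, 775.2) = 775.2 kN → bearing.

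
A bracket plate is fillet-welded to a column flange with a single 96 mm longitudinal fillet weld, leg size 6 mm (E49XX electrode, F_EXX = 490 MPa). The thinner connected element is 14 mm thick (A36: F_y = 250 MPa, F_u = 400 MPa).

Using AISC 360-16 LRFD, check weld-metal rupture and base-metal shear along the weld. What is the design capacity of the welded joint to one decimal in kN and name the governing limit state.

Weld metal: throat = 0.707×6 = 4.242 mm, L = 96 mm. φR_n = 0.75 × 0.6 × 490 × 4.242 × 96 = 89.8 kN.
Base metal shear (14 mm plate): yield φR_n = 1.0×0.6×250×14×96 = 201.6 kN; rupture φR_n = 0.75×0.6×400×14×96 = 241.9 kN; take 201.6 kN (yield).
Governing: min(89.8, 201.6) = 89.8 kN → weld metal.

89.8 kN (weld metal governs)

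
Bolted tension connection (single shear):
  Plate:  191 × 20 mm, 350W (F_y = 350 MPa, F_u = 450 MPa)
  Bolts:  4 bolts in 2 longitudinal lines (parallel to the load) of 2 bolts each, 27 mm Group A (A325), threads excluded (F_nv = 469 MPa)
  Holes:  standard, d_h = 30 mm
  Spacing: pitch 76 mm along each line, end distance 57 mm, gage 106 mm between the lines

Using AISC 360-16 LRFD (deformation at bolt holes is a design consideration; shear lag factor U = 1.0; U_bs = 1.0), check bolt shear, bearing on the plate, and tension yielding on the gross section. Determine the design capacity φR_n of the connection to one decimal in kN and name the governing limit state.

805.6 kN (bolt shear governs)

Bolt shear: A_b = π(27)²/4 = 572.56 mm². φR_n = 0.75 × 469 × 572.56 × 4 × 1 = 805.6 kN.
Bearing (20 mm plate, F_u = 450 MPa): end bolts L_c = 57 − 30/2 = 42, R_n = min(1.2×42×20×450, 2.4×27×20×450) = 453.6 kN/bolt; interior L_c = 76 − 30 = 46, R_n = 496.8 kN/bolt. φR_n = 0.75 × (2×453.6 + 2×496.8) = 1425.6 kN.
Tension yield (gross): A_g = 191×20 = 3820 mm². φR_n = 0.90 × 350 × 3820 = 1203.3 kN.
Governing: min(805.6, 1425.6, 1203.3) = 805.6 kN → bolt shear.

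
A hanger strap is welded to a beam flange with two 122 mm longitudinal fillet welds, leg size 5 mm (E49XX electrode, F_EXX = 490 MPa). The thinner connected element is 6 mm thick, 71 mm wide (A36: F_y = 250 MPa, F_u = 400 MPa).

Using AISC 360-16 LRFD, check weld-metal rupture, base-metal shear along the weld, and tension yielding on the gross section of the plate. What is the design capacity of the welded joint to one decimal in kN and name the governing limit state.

Weld metal: throat = 0.707×5 = 3.535 mm, L = 2×122 = 244 mm. φR_n = 0.75 × 0.6 × 490 × 3.535 × 244 = 190.2 kN.
Base metal shear (6 mm plate): yield φR_n = 1.0×0.6×250×6×244 = 219.6 kN; rupture φR_n = 0.75×0.6×400×6×244 = 263.5 kN; take 219.6 kN (yield).
Tension yield (gross): A_g = 71×6 = 426 mm². φR_n = 0.90 × 250 × 426 = 95.9 kN.
Governing: min(190.2, 219.6, 95.9) = 95.9 kN → gross-section yield.

95.9 kN (gross-section yield governs)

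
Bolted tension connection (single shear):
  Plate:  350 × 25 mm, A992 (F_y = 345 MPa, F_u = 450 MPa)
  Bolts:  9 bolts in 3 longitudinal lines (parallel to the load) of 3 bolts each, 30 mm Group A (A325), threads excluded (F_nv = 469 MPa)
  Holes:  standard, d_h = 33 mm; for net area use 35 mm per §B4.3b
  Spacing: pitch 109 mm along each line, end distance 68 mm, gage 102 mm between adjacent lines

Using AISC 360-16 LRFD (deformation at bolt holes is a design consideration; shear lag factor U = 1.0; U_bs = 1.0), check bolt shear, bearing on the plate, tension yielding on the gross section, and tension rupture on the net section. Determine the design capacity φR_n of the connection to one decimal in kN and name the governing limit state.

2067.2 kN (net-section rupture governs)

Bolt shear: A_b = π(30)²/4 = 706.86 mm². φR_n = 0.75 × 469 × 706.86 × 9 × 1 = 2237.7 kN.
Bearing (25 mm plate, F_u = 450 MPa): end bolts L_c = 68 − 33/2 = 51.5, R_n = min(1.2×51.5×25×450, 2.4×30×25×450) = 695.25 kN/bolt; interior L_c = 109 − 33 = 76, R_n = 810 kN/bolt. φR_n = 0.75 × (3×695.25 + 6×810) = 5209.3 kN.
Tension yield (gross): A_g = 350×25 = 8750 mm². φR_n = 0.90 × 345 × 8750 = 2716.9 kN.
Tension rupture (net): A_n = (350 − 3×35)×25 = 6125 mm² (U = 1.0, A_e = A_n). φR_n = 0.75 × 450 × 6125 = 2067.2 kN.
Governing: min(2237.7, 5209.3, 2716.9, 2067.2) = 2067.2 kN → net-section rupture.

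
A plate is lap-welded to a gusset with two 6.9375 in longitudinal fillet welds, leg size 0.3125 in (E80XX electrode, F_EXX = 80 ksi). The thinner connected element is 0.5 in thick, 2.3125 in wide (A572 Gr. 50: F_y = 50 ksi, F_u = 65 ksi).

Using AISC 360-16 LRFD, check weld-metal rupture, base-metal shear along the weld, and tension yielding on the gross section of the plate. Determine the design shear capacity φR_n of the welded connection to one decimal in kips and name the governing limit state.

52.0 kips (gross-section yield governs)

Weld metal: throat = 0.707×0.3125 = 0.22094 in, L = 2×6.9375 = 13.875 in. φR_n = 0.75 × 0.6 × 80 × 0.22094 × 13.875 = 110.4 kips.
Base metal shear (0.5 in plate): yield φR_n = 1.0×0.6×50×0.5×13.875 = 208.1 kips; rupture φR_n = 0.75×0.6×65×0.5×13.875 = 202.9 kips; take 202.9 kips (rupture).
Tension yield (gross): A_g = 2.3125×0.5 = 1.1563 in². φR_n = 0.90 × 50 × 1.1563 = 52.0 kips.
Governing: min(110.4, 202.9, 52.0) = 52.0 kips → gross-section yield.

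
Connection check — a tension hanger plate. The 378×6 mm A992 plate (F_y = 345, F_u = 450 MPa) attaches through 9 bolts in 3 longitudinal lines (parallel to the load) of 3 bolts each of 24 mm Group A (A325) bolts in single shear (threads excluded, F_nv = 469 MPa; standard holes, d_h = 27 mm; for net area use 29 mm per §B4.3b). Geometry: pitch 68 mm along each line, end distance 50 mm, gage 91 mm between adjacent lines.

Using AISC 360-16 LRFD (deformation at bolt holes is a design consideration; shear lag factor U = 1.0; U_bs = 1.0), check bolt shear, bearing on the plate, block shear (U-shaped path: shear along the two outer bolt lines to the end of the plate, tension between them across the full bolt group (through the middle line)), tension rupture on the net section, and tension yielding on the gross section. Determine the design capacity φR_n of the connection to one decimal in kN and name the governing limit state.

Bolt shear: A_b = π(24)²/4 = 452.39 mm². φR_n = 0.75 × 469 × 452.39 × 9 × 1 = 1432.2 kN.
Bearing (6 mm plate, F_u = 450 MPa): end bolts L_c = 50 − 27/2 = 36.5, R_n = min(1.2×36.5×6×450, 2.4×24×6×450) = 118.26 kN/bolt; interior L_c = 68 − 27 = 41, R_n = 132.84 kN/bolt. φR_n = 0.75 × (3×118.26 + 6×132.84) = 863.9 kN.
Block shear: shear path 2×[50+2×68] = 2×186 mm, A_gv = 2232, A_nv = 2×(186 − 2.5×29)×6 = 1362 mm²; tension across gage: (182 − 2×29)×6 = 744 mm². R_n = min(0.6×450×1362, 0.6×345×2232) + 1.0×450×744 = min(367.74, 462.02) + 334.8 = 702.54 kN. φR_n = 0.75 × 702.54 = 526.9 kN.
Tension rupture (net): A_n = (378 − 3×29)×6 = 1746 mm² (U = 1.0, A_e = A_n). φR_n = 0.75 × 450 × 1746 = 589.3 kN.
Tension yield (gross): A_g = 378×6 = 2268 mm². φR_n = 0.90 × 345 × 2268 = 704.2 kN.
Governing: min(1432.2, 863.9, 526.9, 589.3, 704.2) = 526.9 kN → block shear.

526.9 kN (block shear governs)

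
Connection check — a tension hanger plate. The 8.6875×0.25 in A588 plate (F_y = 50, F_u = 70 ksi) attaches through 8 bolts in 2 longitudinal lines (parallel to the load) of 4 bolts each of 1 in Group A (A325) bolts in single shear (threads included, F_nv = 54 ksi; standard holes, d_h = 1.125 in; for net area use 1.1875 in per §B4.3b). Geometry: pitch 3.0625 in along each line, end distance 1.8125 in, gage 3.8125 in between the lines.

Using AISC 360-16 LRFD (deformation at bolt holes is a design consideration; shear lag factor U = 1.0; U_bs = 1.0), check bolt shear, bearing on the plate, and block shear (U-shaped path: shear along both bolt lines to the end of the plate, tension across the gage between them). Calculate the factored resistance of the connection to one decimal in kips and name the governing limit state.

Bolt shear: A_b = π(1)²/4 = 0.7854 in². φR_n = 0.75 × 54 × 0.7854 × 8 × 1 = 254.5 kips.
Bearing (0.25 in plate, F_u = 70 ksi): end bolts L_c = 1.8125 − 1.125/2 = 1.25, R_n = min(1.2×1.25×0.25×70, 2.4×1×0.25×70) = 26.25 kips/bolt; interior L_c = 3.0625 − 1.125 = 1.9375, R_n = 40.688 kips/bolt. φR_n = 0.75 × (2×26.25 + 6×40.688) = 222.5 kips.
Block shear: shear path 2×[1.8125+3×3.0625] = 2×11 in, A_gv = 5.5, A_nv = 2×(11 − 3.5×1.1875)×0.25 = 3.4219 in²; tension across gage: (3.8125 − 1×1.1875)×0.25 = 0.65625 in². R_n = min(0.6×70×3.4219, 0.6×50×5.5) + 1.0×70×0.65625 = min(143.72, 165) + 45.938 = 189.66 kips. φR_n = 0.75 × 189.66 = 142.2 kips.
Governing: min(254.5, 222.5, 142.2) = 142.2 kips → block shear.

142.2 kips (block shear governs)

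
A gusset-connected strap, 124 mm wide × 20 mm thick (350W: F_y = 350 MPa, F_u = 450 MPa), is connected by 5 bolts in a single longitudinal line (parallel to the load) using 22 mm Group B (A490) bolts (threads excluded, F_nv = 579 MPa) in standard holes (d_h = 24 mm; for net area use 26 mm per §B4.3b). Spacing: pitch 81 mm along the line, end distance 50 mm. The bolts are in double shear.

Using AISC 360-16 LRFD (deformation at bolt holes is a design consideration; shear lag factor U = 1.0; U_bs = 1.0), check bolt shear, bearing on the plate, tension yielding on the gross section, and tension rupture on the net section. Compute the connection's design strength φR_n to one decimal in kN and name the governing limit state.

661.5 kN (net-section rupture governs)

Bolt shear: A_b = π(22)²/4 = 380.13 mm². φR_n = 0.75 × 579 × 380.13 × 5 × 2 = 1650.7 kN.
Bearing (20 mm plate, F_u = 450 MPa): end bolts L_c = 50 − 24/2 = 38, R_n = min(1.2×38×20×450, 2.4×22×20×450) = 410.4 kN/bolt; interior L_c = 81 − 24 = 57, R_n = 475.2 kN/bolt. φR_n = 0.75 × (1×410.4 + 4×475.2) = 1733.4 kN.
Tension yield (gross): A_g = 124×20 = 2480 mm². φR_n = 0.90 × 350 × 2480 = 781.2 kN.
Tension rupture (net): A_n = (124 − 1×26)×20 = 1960 mm² (U = 1.0, A_e = A_n). φR_n = 0.75 × 450 × 1960 = 661.5 kN.
Governing: min(1650.7, 1733.4, 781.2, 661.5) = 661.5 kN → net-section rupture.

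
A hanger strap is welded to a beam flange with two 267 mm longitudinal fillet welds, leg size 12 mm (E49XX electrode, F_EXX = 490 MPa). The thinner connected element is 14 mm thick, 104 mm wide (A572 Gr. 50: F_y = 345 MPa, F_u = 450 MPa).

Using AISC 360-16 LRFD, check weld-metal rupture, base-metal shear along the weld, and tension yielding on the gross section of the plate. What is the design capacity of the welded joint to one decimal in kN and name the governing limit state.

452.1 kN (gross-section yield governs)

Weld metal: throat = 0.707×12 = 8.484 mm, L = 2×267 = 534 mm. φR_n = 0.75 × 0.6 × 490 × 8.484 × 534 = 999.0 kN.
Base metal shear (14 mm plate): yield φR_n = 1.0×0.6×345×14×534 = 1547.5 kN; rupture φR_n = 0.75×0.6×450×14×534 = 1513.9 kN; take 1513.9 kN (rupture).
Tension yield (gross): A_g = 104×14 = 1456 mm². φR_n = 0.90 × 345 × 1456 = 452.1 kN.
Governing: min(999.0, 1513.9, 452.1) = 452.1 kN → gross-section yield.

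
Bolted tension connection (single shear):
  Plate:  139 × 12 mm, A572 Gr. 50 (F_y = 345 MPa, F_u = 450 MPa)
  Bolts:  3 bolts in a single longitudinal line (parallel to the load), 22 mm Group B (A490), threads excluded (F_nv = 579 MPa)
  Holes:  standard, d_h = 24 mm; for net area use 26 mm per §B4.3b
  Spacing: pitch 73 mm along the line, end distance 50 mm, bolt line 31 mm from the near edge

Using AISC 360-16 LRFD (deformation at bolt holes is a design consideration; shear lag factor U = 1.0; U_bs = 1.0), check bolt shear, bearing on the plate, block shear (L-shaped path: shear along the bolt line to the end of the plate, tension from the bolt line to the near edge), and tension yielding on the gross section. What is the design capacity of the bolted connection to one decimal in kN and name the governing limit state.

Bolt shear: A_b = π(22)²/4 = 380.13 mm². φR_n = 0.75 × 579 × 380.13 × 3 × 1 = 495.2 kN.
Bearing (12 mm plate, F_u = 450 MPa): end bolts L_c = 50 − 24/2 = 38, R_n = min(1.2×38×12×450, 2.4×22×12×450) = 246.24 kN/bolt; interior L_c = 73 − 24 = 49, R_n = 285.12 kN/bolt. φR_n = 0.75 × (1×246.24 + 2×285.12) = 612.4 kN.
Block shear: shear path 1×[50+2×73] = 1×196 mm, A_gv = 2352, A_nv = 1×(196 − 2.5×26)×12 = 1572 mm²; tension to near edge: (31 − 0.5×26)×12 = 216 mm². R_n = min(0.6×450×1572, 0.6×345×2352) + 1.0×450×216 = min(424.44, 486.86) + 97.2 = 521.64 kN. φR_n = 0.75 × 521.64 = 391.2 kN.
Tension yield (gross): A_g = 139×12 = 1668 mm². φR_n = 0.90 × 345 × 1668 = 517.9 kN.
Governing: min(495.2, 612.4, 391.2, 517.9) = 391.2 kN → block shear.

391.2 kN (block shear governs)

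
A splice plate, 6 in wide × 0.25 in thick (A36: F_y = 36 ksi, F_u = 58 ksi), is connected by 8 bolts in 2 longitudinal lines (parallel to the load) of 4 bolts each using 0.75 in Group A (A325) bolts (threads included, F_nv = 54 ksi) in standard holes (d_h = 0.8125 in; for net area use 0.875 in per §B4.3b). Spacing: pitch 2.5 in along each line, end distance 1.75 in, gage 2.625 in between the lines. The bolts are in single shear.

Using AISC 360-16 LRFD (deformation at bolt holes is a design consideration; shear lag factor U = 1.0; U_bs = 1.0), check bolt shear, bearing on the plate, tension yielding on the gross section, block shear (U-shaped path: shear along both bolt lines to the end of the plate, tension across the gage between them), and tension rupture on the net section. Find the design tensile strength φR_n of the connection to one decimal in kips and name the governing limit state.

46.2 kips (net-section rupture governs)

Bolt shear: A_b = π(0.75)²/4 = 0.44179 in². φR_n = 0.75 × 54 × 0.44179 × 8 × 1 = 143.1 kips.
Bearing (0.25 in plate, F_u = 58 ksi): end bolts L_c = 1.75 − 0.8125/2 = 1.34375, R_n = min(1.2×1.34375×0.25×58, 2.4×0.75×0.25×58) = 23.381 kips/bolt; interior L_c = 2.5 − 0.8125 = 1.6875, R_n = 26.1 kips/bolt. φR_n = 0.75 × (2×23.381 + 6×26.1) = 152.5 kips.
Tension yield (gross): A_g = 6×0.25 = 1.5 in². φR_n = 0.90 × 36 × 1.5 = 48.6 kips.
Block shear: shear path 2×[1.75+3×2.5] = 2×9.25 in, A_gv = 4.625, A_nv = 2×(9.25 − 3.5×0.875)×0.25 = 3.0938 in²; tension across gage: (2.625 − 1×0.875)×0.25 = 0.4375 in². R_n = min(0.6×58×3.0938, 0.6×36×4.625) + 1.0×58×0.4375 = min(107.66, 99.9) + 25.375 = 125.28 kips. φR_n = 0.75 × 125.28 = 94.0 kips.
Tension rupture (net): A_n = (6 − 2×0.875)×0.25 = 1.0625 in² (U = 1.0, A_e = A_n). φR_n = 0.75 × 58 × 1.0625 = 46.2 kips.
Governing: min(143.1, 152.5, 48.6, 94.0, 46.2) = 46.2 kips → net-section rupture.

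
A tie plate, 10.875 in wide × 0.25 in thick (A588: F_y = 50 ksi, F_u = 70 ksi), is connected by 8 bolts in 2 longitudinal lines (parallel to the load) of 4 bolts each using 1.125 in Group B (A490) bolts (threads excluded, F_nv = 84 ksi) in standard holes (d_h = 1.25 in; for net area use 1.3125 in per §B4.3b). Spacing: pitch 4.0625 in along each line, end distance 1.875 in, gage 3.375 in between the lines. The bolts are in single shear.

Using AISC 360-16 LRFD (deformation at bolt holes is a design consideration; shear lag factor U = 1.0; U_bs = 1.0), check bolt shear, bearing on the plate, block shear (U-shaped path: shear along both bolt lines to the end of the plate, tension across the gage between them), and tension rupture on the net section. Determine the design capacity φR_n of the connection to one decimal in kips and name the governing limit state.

108.3 kips (net-section rupture governs)

Bolt shear: A_b = π(1.125)²/4 = 0.99402 in². φR_n = 0.75 × 84 × 0.99402 × 8 × 1 = 501.0 kips.
Bearing (0.25 in plate, F_u = 70 ksi): end bolts L_c = 1.875 − 1.25/2 = 1.25, R_n = min(1.2×1.25×0.25×70, 2.4×1.125×0.25×70) = 26.25 kips/bolt; interior L_c = 4.0625 − 1.25 = 2.8125, R_n = 47.25 kips/bolt. φR_n = 0.75 × (2×26.25 + 6×47.25) = 252.0 kips.
Block shear: shear path 2×[1.875+3×4.0625] = 2×14.0625 in, A_gv = 7.0313, A_nv = 2×(14.0625 − 3.5×1.3125)×0.25 = 4.7344 in²; tension across gage: (3.375 − 1×1.3125)×0.25 = 0.51563 in². R_n = min(0.6×70×4.7344, 0.6×50×7.0313) + 1.0×70×0.51563 = min(198.84, 210.94) + 36.094 = 234.93 kips. φR_n = 0.75 × 234.93 = 176.2 kips.
Tension rupture (net): A_n = (10.875 − 2×1.3125)×0.25 = 2.0625 in² (U = 1.0, A_e = A_n). φR_n = 0.75 × 70 × 2.0625 = 108.3 kips.
Governing: min(501.0, 252.0, 176.2, 108.3) = 108.3 kips → net-section rupture.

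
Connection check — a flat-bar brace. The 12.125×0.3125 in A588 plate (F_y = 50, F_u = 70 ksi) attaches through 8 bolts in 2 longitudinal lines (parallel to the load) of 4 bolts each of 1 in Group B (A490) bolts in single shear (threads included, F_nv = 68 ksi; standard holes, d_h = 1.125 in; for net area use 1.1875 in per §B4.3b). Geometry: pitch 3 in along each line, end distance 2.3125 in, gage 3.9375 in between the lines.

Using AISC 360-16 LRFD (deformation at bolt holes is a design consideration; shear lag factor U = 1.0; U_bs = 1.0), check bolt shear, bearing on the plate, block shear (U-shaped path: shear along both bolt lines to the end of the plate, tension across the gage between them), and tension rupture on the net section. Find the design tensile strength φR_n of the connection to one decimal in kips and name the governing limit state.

160.0 kips (net-section rupture governs)

Bolt shear: A_b = π(1)²/4 = 0.7854 in². φR_n = 0.75 × 68 × 0.7854 × 8 × 1 = 320.4 kips.
Bearing (0.3125 in plate, F_u = 70 ksi): end bolts L_c = 2.3125 − 1.125/2 = 1.75, R_n = min(1.2×1.75×0.3125×70, 2.4×1×0.3125×70) = 45.938 kips/bolt; interior L_c = 3 − 1.125 = 1.875, R_n = 49.219 kips/bolt. φR_n = 0.75 × (2×45.938 + 6×49.219) = 290.4 kips.
Block shear: shear path 2×[2.3125+3×3] = 2×11.3125 in, A_gv = 7.0703, A_nv = 2×(11.3125 − 3.5×1.1875)×0.3125 = 4.4727 in²; tension across gage: (3.9375 − 1×1.1875)×0.3125 = 0.85938 in². R_n = min(0.6×70×4.4727, 0.6×50×7.0703) + 1.0×70×0.85938 = min(187.85, 212.11) + 60.157 = 248.01 kips. φR_n = 0.75 × 248.01 = 186.0 kips.
Tension rupture (net): A_n = (12.125 − 2×1.1875)×0.3125 = 3.0469 in² (U = 1.0, A_e = A_n). φR_n = 0.75 × 70 × 3.0469 = 160.0 kips.
Governing: min(320.4, 290.4, 186.0, 160.0) = 160.0 kips → net-section rupture.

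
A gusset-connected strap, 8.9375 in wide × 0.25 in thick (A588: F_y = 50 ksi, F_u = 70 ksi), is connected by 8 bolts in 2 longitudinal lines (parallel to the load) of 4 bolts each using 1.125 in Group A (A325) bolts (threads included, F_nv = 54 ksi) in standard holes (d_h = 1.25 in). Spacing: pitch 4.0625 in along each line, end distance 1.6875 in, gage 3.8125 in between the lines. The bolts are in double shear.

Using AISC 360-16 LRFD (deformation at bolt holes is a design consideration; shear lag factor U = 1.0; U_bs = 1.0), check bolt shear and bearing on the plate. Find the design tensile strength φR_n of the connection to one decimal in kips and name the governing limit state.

246.1 kips (bearing governs)

Bolt shear: A_b = π(1.125)²/4 = 0.99402 in². φR_n = 0.75 × 54 × 0.99402 × 8 × 2 = 644.1 kips.
Bearing (0.25 in plate, F_u = 70 ksi): end bolts L_c = 1.6875 − 1.25/2 = 1.0625, R_n = min(1.2×1.0625×0.25×70, 2.4×1.125×0.25×70) = 22.313 kips/bolt; interior L_c = 4.0625 − 1.25 = 2.8125, R_n = 47.25 kips/bolt. φR_n = 0.75 × (2×22.313 + 6×47.25) = 246.1 kips.
Governing: min(644.1, 246.1) = 246.1 kips → bearing.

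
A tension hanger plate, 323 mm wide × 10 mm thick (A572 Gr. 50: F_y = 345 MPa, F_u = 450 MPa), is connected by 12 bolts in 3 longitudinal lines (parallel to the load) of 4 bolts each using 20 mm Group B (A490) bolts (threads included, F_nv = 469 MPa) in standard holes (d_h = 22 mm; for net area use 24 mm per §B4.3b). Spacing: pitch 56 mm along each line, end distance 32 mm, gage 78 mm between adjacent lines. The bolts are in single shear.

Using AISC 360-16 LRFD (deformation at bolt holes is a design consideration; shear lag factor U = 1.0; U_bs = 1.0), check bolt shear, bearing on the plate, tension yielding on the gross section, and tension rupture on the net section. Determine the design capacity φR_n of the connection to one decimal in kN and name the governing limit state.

847.1 kN (net-section rupture governs)

Bolt shear: A_b = π(20)²/4 = 314.16 mm². φR_n = 0.75 × 469 × 314.16 × 12 × 1 = 1326.1 kN.
Bearing (10 mm plate, F_u = 450 MPa): end bolts L_c = 32 − 22/2 = 21, R_n = min(1.2×21×10×450, 2.4×20×10×450) = 113.4 kN/bolt; interior L_c = 56 − 22 = 34, R_n = 183.6 kN/bolt. φR_n = 0.75 × (3×113.4 + 9×183.6) = 1494.5 kN.
Tension yield (gross): A_g = 323×10 = 3230 mm². φR_n = 0.90 × 345 × 3230 = 1002.9 kN.
Tension rupture (net): A_n = (323 − 3×24)×10 = 2510 mm² (U = 1.0, A_e = A_n). φR_n = 0.75 × 450 × 2510 = 847.1 kN.
Governing: min(1326.1, 1494.5, 1002.9, 847.1) = 847.1 kN → net-section rupture.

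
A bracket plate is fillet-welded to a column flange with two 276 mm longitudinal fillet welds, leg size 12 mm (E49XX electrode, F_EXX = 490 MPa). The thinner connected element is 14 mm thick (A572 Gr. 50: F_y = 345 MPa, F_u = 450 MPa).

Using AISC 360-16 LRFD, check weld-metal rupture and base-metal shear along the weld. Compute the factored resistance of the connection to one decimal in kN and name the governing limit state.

Weld metal: throat = 0.707×12 = 8.484 mm, L = 2×276 = 552 mm. φR_n = 0.75 × 0.6 × 490 × 8.484 × 552 = 1032.6 kN.
Base metal shear (14 mm plate): yield φR_n = 1.0×0.6×345×14×552 = 1599.7 kN; rupture φR_n = 0.75×0.6×450×14×552 = 1564.9 kN; take 1564.9 kN (rupture).
Governing: min(1032.6, 1564.9) = 1032.6 kN → weld metal.

1032.6 kN (weld metal governs)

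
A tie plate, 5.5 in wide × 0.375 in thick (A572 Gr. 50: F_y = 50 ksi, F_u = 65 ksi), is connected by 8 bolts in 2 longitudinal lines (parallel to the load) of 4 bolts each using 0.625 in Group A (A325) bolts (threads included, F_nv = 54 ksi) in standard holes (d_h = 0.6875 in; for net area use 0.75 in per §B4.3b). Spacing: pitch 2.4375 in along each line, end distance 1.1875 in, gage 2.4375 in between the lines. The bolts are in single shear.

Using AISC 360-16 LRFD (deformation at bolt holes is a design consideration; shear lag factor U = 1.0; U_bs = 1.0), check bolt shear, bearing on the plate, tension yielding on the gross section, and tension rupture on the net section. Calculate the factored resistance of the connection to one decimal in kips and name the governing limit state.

Bolt shear: A_b = π(0.625)²/4 = 0.3068 in². φR_n = 0.75 × 54 × 0.3068 × 8 × 1 = 99.4 kips.
Bearing (0.375 in plate, F_u = 65 ksi): end bolts L_c = 1.1875 − 0.6875/2 = 0.84375, R_n = min(1.2×0.84375×0.375×65, 2.4×0.625×0.375×65) = 24.68 kips/bolt; interior L_c = 2.4375 − 0.6875 = 1.75, R_n = 36.563 kips/bolt. φR_n = 0.75 × (2×24.68 + 6×36.563) = 201.6 kips.
Tension yield (gross): A_g = 5.5×0.375 = 2.0625 in². φR_n = 0.90 × 50 × 2.0625 = 92.8 kips.
Tension rupture (net): A_n = (5.5 − 2×0.75)×0.375 = 1.5 in² (U = 1.0, A_e = A_n). φR_n = 0.75 × 65 × 1.5 = 73.1 kips.
Governing: min(99.4, 201.6, 92.8, 73.1) = 73.1 kips → net-section rupture.

73.1 kips (net-section rupture governs)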